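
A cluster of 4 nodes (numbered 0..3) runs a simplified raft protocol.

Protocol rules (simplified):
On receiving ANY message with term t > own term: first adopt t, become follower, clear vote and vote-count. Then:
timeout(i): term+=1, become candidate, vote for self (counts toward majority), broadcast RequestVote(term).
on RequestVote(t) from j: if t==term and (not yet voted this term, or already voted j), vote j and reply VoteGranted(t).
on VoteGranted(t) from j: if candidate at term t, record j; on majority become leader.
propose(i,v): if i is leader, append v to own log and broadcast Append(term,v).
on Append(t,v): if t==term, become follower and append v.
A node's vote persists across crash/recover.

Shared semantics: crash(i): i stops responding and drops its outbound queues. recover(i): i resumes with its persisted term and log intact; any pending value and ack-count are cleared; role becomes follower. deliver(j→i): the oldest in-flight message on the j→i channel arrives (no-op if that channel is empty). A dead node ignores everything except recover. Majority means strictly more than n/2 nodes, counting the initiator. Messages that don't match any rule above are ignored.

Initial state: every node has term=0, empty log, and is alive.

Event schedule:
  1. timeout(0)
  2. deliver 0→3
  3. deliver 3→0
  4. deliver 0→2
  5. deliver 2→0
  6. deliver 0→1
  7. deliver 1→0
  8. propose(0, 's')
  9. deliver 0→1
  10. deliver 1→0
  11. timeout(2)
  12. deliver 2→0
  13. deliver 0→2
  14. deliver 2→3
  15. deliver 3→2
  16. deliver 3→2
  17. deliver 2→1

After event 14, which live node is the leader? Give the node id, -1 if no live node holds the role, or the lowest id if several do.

-1

e1 timeout(0): 0[cand,t=1,-]
e2 deliver 0→3: 3[foll,t=1,-]
e3 deliver 3→0: ·
e4 deliver 0→2: 2[foll,t=1,-]
e5 deliver 2→0: 0[lead,t=1,-]
e6 deliver 0→1: 1[foll,t=1,-]
e7 deliver 1→0: ·
e8 propose(0,'s'): 0[lead,t=1,s]
e9 deliver 0→1: 1[foll,t=1,s]
e10 deliver 1→0: ·
e11 timeout(2): 2[cand,t=2,-]
e12 deliver 2→0: 0[foll,t=2,s]
e13 deliver 0→2: ·
e14 deliver 2→3: 3[foll,t=2,-]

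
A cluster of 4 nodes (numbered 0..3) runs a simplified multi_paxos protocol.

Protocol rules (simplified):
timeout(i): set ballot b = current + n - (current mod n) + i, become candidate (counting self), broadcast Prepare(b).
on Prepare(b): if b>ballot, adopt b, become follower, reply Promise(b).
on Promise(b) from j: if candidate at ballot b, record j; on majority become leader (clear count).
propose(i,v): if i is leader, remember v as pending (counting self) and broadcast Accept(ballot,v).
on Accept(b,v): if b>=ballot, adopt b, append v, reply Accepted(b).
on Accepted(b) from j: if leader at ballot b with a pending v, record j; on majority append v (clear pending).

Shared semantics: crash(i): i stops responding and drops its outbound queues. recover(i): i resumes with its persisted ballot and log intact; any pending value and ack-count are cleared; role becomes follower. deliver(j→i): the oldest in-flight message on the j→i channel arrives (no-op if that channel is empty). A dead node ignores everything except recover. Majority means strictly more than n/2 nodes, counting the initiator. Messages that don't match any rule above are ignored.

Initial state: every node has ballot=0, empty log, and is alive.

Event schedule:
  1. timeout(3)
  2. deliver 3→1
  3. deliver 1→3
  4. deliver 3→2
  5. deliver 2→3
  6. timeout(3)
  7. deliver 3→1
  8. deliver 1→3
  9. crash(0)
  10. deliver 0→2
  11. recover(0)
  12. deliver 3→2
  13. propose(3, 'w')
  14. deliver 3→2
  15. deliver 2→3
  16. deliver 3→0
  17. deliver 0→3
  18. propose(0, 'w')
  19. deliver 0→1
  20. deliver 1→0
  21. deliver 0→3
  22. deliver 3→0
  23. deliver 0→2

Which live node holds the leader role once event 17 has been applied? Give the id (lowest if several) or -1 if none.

e1 timeout(3): 3[cand,b=7,-]
e2 deliver 3→1: 1[foll,b=7,-]
e3 deliver 1→3: ·
e4 deliver 3→2: 2[foll,b=7,-]
e5 deliver 2→3: 3[lead,b=7,-]
e6 timeout(3): 3[cand,b=11,-]
e7 deliver 3→1: 1[foll,b=11,-]
e8 deliver 1→3: ·
e9 crash(0): 0[✗foll,b=0,-]
e10 deliver 0→2: ·
e11 recover(0): 0[foll,b=0,-]
e12 deliver 3→2: 2[foll,b=11,-]
e13 propose(3,'w'): ·
e14 deliver 3→2: ·
e15 deliver 2→3: 3[lead,b=11,-]
e16 deliver 3→0: 0[foll,b=7,-]
e17 deliver 0→3: ·

3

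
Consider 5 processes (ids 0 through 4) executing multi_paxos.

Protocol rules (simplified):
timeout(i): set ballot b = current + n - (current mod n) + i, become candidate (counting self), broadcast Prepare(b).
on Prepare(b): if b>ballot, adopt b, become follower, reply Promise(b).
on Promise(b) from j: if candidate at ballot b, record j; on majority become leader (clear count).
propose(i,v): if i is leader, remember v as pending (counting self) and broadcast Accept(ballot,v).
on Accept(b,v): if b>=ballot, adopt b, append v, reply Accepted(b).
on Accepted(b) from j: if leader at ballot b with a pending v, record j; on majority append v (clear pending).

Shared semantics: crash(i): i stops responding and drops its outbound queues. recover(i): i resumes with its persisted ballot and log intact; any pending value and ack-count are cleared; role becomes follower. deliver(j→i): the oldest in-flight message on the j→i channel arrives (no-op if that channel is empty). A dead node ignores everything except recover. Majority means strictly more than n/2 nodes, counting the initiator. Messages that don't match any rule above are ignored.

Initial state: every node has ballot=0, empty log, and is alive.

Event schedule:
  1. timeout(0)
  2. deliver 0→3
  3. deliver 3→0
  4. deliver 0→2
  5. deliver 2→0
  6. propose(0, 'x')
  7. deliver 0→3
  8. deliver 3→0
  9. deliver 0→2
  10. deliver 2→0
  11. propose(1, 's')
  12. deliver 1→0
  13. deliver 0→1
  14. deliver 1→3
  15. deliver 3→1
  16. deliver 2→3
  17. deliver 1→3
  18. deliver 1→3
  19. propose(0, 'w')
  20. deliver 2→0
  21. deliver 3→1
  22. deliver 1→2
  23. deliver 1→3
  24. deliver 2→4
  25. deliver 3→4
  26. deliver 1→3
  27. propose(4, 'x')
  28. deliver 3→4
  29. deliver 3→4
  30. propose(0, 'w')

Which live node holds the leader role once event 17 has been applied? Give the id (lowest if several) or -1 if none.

0

[1] timeout(0) → N0(cand b5 [-])
[2] deliver 0→3 → N3(foll b5 [-])
[3] deliver 3→0 → ∅
[4] deliver 0→2 → N2(foll b5 [-])
[5] deliver 2→0 → N0(lead b5 [-])
[6] propose(0,'x') → ∅
[7] deliver 0→3 → N3(foll b5 [x])
[8] deliver 3→0 → ∅
[9] deliver 0→2 → N2(foll b5 [x])
[10] deliver 2→0 → N0(lead b5 [x])
[11] propose(1,'s') → ∅
[12] deliver 1→0 → ∅
[13] deliver 0→1 → N1(foll b5 [-])
[14] deliver 1→3 → ∅
[15] deliver 3→1 → ∅
[16] deliver 2→3 → ∅
[17] deliver 1→3 → ∅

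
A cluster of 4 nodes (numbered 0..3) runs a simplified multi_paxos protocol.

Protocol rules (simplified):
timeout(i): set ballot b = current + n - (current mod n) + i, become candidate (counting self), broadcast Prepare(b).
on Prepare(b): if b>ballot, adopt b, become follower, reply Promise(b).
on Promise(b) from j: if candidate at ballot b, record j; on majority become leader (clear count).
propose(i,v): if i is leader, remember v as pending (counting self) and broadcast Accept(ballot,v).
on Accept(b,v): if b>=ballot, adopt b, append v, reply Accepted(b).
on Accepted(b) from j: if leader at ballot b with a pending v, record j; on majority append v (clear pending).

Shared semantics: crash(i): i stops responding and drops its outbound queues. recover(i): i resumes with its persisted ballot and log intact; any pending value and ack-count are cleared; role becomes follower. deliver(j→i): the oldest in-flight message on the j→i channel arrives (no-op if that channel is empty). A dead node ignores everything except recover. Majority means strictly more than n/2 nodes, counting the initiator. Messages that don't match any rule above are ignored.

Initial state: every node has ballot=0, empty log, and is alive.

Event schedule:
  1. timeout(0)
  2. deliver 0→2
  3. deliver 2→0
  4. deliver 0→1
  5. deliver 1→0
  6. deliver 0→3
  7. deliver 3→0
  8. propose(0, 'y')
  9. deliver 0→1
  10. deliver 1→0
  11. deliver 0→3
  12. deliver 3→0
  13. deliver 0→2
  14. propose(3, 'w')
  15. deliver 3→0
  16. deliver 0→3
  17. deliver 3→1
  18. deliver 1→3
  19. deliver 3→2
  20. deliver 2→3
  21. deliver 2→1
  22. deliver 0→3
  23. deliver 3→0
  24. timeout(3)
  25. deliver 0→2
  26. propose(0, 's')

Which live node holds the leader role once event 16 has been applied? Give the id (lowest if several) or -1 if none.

after 1 — timeout(0): n0:cand/b4/[-]
after 2 — deliver 0→2: n2:foll/b4/[-]
after 3 — deliver 2→0: ·
after 4 — deliver 0→1: n1:foll/b4/[-]
after 5 — deliver 1→0: n0:lead/b4/[-]
after 6 — deliver 0→3: n3:foll/b4/[-]
after 7 — deliver 3→0: ·
after 8 — propose(0,'y'): ·
after 9 — deliver 0→1: n1:foll/b4/[y]
after 10 — deliver 1→0: ·
after 11 — deliver 0→3: n3:foll/b4/[y]
after 12 — deliver 3→0: n0:lead/b4/[y]
after 13 — deliver 0→2: n2:foll/b4/[y]
after 14 — propose(3,'w'): ·
after 15 — deliver 3→0: ·
after 16 — deliver 0→3: ·

0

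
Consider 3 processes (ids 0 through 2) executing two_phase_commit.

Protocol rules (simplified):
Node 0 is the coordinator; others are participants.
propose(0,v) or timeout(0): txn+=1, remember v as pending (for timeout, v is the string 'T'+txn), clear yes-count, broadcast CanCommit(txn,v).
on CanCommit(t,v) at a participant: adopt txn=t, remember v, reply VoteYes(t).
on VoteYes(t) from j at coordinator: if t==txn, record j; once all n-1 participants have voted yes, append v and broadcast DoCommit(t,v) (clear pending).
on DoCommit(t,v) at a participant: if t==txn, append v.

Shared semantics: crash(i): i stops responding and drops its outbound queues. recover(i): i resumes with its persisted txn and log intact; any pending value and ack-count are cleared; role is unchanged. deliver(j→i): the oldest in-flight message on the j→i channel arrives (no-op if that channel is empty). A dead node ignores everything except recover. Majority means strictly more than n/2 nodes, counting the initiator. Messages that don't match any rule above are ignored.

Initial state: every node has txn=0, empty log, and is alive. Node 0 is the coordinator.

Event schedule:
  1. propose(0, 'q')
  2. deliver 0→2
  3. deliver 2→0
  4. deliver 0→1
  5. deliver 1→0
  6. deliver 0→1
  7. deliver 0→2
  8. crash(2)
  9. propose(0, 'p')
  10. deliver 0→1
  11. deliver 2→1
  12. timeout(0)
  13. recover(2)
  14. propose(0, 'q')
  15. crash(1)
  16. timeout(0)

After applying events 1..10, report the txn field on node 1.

1. propose(0,'q'):  <0:coor t1 ->
2. deliver 0→2:  <2:part t1 ->
3. deliver 2→0:  nop
4. deliver 0→1:  <1:part t1 ->
5. deliver 1→0:  <0:coor t1 q>
6. deliver 0→1:  <1:part t1 q>
7. deliver 0→2:  <2:part t1 q>
8. crash(2):  <2:✗part t1 q>
9. propose(0,'p'):  <0:coor t2 q>
10. deliver 0→1:  <1:part t2 q>

2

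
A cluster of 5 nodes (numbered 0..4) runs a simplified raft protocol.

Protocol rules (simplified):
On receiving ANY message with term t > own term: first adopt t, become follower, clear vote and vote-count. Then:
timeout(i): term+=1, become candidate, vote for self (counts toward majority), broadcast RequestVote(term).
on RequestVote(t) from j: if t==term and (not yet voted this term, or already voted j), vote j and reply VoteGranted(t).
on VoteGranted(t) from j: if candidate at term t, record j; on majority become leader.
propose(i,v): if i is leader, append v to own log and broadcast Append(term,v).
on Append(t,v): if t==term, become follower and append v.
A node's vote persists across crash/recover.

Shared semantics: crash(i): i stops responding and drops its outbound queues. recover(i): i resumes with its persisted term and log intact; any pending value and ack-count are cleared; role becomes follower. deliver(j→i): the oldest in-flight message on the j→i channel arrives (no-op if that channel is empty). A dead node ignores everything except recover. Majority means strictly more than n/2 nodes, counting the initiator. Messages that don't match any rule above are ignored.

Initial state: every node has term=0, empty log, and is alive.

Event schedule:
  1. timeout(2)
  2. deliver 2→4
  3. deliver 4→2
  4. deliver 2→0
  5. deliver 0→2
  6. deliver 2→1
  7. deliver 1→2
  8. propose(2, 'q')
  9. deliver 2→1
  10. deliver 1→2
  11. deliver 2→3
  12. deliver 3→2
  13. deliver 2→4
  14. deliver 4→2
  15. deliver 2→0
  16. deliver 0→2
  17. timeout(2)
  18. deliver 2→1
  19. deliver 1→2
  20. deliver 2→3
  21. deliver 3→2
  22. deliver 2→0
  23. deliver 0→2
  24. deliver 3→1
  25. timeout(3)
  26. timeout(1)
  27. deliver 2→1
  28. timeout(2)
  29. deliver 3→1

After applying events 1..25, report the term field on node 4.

1

after 1 — timeout(2): n2:cand/t1/[-]
after 2 — deliver 2→4: n4:foll/t1/[-]
after 3 — deliver 4→2: ·
after 4 — deliver 2→0: n0:foll/t1/[-]
after 5 — deliver 0→2: n2:lead/t1/[-]
after 6 — deliver 2→1: n1:foll/t1/[-]
after 7 — deliver 1→2: ·
after 8 — propose(2,'q'): n2:lead/t1/[q]
after 9 — deliver 2→1: n1:foll/t1/[q]
after 10 — deliver 1→2: ·
after 11 — deliver 2→3: n3:foll/t1/[-]
after 12 — deliver 3→2: ·
after 13 — deliver 2→4: n4:foll/t1/[q]
after 14 — deliver 4→2: ·
after 15 — deliver 2→0: n0:foll/t1/[q]
after 16 — deliver 0→2: ·
after 17 — timeout(2): n2:cand/t2/[q]
after 18 — deliver 2→1: n1:foll/t2/[q]
after 19 — deliver 1→2: ·
after 20 — deliver 2→3: n3:foll/t1/[q]
after 21 — deliver 3→2: ·
after 22 — deliver 2→0: n0:foll/t2/[q]
after 23 — deliver 0→2: n2:lead/t2/[q]
after 24 — deliver 3→1: ·
after 25 — timeout(3): n3:cand/t2/[q]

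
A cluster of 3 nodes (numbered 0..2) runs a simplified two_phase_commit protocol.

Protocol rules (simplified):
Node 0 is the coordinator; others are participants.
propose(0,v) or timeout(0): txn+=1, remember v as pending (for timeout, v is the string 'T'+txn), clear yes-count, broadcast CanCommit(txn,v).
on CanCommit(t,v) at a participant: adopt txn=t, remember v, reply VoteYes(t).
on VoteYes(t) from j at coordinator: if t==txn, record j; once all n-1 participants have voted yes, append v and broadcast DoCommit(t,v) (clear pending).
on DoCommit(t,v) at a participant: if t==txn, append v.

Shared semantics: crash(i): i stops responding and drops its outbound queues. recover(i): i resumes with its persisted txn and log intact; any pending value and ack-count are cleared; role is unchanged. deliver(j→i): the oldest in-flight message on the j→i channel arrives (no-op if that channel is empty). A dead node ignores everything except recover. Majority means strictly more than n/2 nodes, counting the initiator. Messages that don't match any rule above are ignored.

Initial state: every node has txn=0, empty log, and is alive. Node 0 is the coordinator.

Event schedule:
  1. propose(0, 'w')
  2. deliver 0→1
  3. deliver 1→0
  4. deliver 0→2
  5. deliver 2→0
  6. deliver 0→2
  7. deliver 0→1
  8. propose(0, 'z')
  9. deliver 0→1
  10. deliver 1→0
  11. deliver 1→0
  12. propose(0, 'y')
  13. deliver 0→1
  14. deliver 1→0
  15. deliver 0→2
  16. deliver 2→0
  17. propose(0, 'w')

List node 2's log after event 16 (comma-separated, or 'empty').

w

after 1 — propose(0,'w'): n0:coor/t1/[-]
after 2 — deliver 0→1: n1:part/t1/[-]
after 3 — deliver 1→0: ·
after 4 — deliver 0→2: n2:part/t1/[-]
after 5 — deliver 2→0: n0:coor/t1/[w]
after 6 — deliver 0→2: n2:part/t1/[w]
after 7 — deliver 0→1: n1:part/t1/[w]
after 8 — propose(0,'z'): n0:coor/t2/[w]
after 9 — deliver 0→1: n1:part/t2/[w]
after 10 — deliver 1→0: ·
after 11 — deliver 1→0: ·
after 12 — propose(0,'y'): n0:coor/t3/[w]
after 13 — deliver 0→1: n1:part/t3/[w]
after 14 — deliver 1→0: ·
after 15 — deliver 0→2: n2:part/t2/[w]
after 16 — deliver 2→0: ·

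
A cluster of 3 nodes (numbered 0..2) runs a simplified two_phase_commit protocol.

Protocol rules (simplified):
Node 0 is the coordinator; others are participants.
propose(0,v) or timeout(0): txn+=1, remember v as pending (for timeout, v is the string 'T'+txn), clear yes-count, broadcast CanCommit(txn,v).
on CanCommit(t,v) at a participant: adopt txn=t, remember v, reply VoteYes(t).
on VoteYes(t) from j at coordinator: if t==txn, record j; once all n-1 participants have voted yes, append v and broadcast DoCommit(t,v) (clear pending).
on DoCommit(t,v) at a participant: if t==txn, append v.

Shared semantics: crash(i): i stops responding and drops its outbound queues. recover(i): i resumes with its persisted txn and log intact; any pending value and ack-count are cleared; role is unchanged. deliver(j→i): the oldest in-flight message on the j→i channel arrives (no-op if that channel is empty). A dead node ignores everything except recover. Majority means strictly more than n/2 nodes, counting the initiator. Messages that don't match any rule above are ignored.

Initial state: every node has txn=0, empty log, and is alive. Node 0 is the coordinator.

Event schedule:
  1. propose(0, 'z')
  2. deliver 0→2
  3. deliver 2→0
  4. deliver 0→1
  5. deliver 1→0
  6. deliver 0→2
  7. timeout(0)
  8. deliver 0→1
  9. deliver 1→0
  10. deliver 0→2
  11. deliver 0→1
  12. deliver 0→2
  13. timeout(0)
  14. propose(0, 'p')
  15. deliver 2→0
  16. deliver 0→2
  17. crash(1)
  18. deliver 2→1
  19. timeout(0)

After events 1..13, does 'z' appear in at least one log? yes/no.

yes

after 1 — propose(0,'z'): n0:coor/t1/[-]
after 2 — deliver 0→2: n2:part/t1/[-]
after 3 — deliver 2→0: ·
after 4 — deliver 0→1: n1:part/t1/[-]
after 5 — deliver 1→0: n0:coor/t1/[z]
after 6 — deliver 0→2: n2:part/t1/[z]
after 7 — timeout(0): n0:coor/t2/[z]
after 8 — deliver 0→1: n1:part/t1/[z]
after 9 — deliver 1→0: ·
after 10 — deliver 0→2: n2:part/t2/[z]
after 11 — deliver 0→1: n1:part/t2/[z]
after 12 — deliver 0→2: ·
after 13 — timeout(0): n0:coor/t3/[z]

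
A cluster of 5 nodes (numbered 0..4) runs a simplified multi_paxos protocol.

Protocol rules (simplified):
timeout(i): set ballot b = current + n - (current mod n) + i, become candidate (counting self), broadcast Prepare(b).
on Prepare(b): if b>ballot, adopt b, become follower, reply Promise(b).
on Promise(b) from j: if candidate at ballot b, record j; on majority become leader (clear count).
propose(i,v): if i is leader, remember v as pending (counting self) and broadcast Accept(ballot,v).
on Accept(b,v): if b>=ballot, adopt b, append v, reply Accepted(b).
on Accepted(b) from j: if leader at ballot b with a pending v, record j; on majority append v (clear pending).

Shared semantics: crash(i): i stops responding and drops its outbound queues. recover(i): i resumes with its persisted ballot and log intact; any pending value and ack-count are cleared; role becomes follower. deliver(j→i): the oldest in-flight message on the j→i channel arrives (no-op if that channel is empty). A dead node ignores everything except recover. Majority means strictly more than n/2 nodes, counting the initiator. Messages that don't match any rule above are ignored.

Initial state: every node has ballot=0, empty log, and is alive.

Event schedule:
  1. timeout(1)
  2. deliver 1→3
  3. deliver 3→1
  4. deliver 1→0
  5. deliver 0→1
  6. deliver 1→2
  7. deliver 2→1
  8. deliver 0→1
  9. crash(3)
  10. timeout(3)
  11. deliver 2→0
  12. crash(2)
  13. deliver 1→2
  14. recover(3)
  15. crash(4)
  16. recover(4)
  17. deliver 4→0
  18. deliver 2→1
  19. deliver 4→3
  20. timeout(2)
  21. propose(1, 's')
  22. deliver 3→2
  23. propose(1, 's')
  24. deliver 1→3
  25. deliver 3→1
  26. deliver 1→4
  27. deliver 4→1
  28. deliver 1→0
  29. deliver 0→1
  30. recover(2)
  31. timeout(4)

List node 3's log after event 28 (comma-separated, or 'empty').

s

step 1 timeout(1): 1={cand,b=6,log=-}
step 2 deliver 1→3: 3={foll,b=6,log=-}
step 3 deliver 3→1: —
step 4 deliver 1→0: 0={foll,b=6,log=-}
step 5 deliver 0→1: 1={lead,b=6,log=-}
step 6 deliver 1→2: 2={foll,b=6,log=-}
step 7 deliver 2→1: —
step 8 deliver 0→1: —
step 9 crash(3): 3={✗foll,b=6,log=-}
step 10 timeout(3): —
step 11 deliver 2→0: —
step 12 crash(2): 2={✗foll,b=6,log=-}
step 13 deliver 1→2: —
step 14 recover(3): 3={foll,b=6,log=-}
step 15 crash(4): 4={✗foll,b=0,log=-}
step 16 recover(4): 4={foll,b=0,log=-}
step 17 deliver 4→0: —
step 18 deliver 2→1: —
step 19 deliver 4→3: —
step 20 timeout(2): —
step 21 propose(1,'s'): —
step 22 deliver 3→2: —
step 23 propose(1,'s'): —
step 24 deliver 1→3: 3={foll,b=6,log=s}
step 25 deliver 3→1: —
step 26 deliver 1→4: 4={foll,b=6,log=-}
step 27 deliver 4→1: —
step 28 deliver 1→0: 0={foll,b=6,log=s}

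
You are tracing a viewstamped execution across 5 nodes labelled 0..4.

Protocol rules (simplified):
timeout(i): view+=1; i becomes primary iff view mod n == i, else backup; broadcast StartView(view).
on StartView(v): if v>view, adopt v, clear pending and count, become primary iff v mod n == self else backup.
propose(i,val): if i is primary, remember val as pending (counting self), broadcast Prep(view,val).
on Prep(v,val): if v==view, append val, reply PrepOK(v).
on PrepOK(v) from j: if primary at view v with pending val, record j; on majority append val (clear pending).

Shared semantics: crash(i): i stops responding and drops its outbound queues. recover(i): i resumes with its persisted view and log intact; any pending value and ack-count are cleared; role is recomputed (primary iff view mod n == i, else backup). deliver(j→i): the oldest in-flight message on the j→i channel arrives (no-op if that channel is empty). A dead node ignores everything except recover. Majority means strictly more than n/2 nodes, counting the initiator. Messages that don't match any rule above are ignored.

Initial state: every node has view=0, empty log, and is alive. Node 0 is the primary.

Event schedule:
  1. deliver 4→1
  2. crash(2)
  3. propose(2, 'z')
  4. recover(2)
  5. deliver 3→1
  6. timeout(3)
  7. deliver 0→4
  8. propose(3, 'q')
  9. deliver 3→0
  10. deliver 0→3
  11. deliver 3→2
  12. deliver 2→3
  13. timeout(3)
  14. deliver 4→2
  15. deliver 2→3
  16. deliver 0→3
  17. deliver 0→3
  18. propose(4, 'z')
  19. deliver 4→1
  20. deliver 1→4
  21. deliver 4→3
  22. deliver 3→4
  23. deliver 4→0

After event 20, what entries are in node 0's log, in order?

step 1 deliver 4→1: —
step 2 crash(2): 2={✗back,v=0,log=-}
step 3 propose(2,'z'): —
step 4 recover(2): 2={back,v=0,log=-}
step 5 deliver 3→1: —
step 6 timeout(3): 3={back,v=1,log=-}
step 7 deliver 0→4: —
step 8 propose(3,'q'): —
step 9 deliver 3→0: 0={back,v=1,log=-}
step 10 deliver 0→3: —
step 11 deliver 3→2: 2={back,v=1,log=-}
step 12 deliver 2→3: —
step 13 timeout(3): 3={back,v=2,log=-}
step 14 deliver 4→2: —
step 15 deliver 2→3: —
step 16 deliver 0→3: —
step 17 deliver 0→3: —
step 18 propose(4,'z'): —
step 19 deliver 4→1: —
step 20 deliver 1→4: —

empty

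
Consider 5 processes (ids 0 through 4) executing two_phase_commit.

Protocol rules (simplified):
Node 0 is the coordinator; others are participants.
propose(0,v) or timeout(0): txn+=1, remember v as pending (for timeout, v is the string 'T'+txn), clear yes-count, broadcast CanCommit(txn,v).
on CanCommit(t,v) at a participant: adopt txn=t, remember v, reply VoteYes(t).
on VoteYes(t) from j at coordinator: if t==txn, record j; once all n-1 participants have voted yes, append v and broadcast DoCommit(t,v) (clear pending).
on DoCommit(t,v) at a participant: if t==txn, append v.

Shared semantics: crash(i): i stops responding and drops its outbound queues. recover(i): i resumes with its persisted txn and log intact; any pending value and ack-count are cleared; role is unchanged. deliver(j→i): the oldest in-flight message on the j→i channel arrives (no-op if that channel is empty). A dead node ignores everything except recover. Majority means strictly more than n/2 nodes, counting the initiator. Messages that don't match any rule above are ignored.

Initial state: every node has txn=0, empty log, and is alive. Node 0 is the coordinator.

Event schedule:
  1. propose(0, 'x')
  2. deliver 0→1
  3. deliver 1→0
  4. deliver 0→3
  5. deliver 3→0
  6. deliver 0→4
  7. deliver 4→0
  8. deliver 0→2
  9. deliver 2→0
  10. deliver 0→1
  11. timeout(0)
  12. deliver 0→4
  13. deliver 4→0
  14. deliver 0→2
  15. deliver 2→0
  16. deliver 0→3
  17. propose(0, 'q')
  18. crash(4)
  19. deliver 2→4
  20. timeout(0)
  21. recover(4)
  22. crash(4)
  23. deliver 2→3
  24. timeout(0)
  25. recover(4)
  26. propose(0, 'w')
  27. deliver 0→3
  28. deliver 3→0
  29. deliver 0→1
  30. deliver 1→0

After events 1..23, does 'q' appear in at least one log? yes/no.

[1] propose(0,'x') → N0(coor t1 [-])
[2] deliver 0→1 → N1(part t1 [-])
[3] deliver 1→0 → ∅
[4] deliver 0→3 → N3(part t1 [-])
[5] deliver 3→0 → ∅
[6] deliver 0→4 → N4(part t1 [-])
[7] deliver 4→0 → ∅
[8] deliver 0→2 → N2(part t1 [-])
[9] deliver 2→0 → N0(coor t1 [x])
[10] deliver 0→1 → N1(part t1 [x])
[11] timeout(0) → N0(coor t2 [x])
[12] deliver 0→4 → N4(part t1 [x])
[13] deliver 4→0 → ∅
[14] deliver 0→2 → N2(part t1 [x])
[15] deliver 2→0 → ∅
[16] deliver 0→3 → N3(part t1 [x])
[17] propose(0,'q') → N0(coor t3 [x])
[18] crash(4) → N4(✗part t1 [x])
[19] deliver 2→4 → ∅
[20] timeout(0) → N0(coor t4 [x])
[21] recover(4) → N4(part t1 [x])
[22] crash(4) → N4(✗part t1 [x])
[23] deliver 2→3 → ∅

no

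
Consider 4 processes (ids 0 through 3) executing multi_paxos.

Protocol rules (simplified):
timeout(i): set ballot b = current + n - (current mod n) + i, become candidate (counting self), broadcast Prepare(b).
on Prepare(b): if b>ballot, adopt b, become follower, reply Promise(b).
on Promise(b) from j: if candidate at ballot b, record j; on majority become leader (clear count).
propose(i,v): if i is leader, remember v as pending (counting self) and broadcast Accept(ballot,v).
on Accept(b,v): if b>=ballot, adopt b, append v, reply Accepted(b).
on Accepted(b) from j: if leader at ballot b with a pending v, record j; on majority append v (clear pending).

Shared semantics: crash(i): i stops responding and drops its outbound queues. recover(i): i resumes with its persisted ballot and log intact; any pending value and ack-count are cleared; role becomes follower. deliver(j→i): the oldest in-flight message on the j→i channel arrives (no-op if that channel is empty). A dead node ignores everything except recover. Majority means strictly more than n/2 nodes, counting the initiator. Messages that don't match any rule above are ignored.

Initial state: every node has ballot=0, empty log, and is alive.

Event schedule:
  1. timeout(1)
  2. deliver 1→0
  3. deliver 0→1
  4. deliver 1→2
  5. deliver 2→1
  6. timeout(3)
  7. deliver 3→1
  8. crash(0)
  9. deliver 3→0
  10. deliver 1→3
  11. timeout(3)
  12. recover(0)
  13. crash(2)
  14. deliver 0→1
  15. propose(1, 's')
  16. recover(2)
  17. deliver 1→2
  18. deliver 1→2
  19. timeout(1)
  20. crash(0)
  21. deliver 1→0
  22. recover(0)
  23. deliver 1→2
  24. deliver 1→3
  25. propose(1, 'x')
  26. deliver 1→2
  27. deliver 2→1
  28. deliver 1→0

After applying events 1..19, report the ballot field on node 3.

after 1 — timeout(1): n1:cand/b5/[-]
after 2 — deliver 1→0: n0:foll/b5/[-]
after 3 — deliver 0→1: ·
after 4 — deliver 1→2: n2:foll/b5/[-]
after 5 — deliver 2→1: n1:lead/b5/[-]
after 6 — timeout(3): n3:cand/b7/[-]
after 7 — deliver 3→1: n1:foll/b7/[-]
after 8 — crash(0): n0:✗foll/b5/[-]
after 9 — deliver 3→0: ·
after 10 — deliver 1→3: ·
after 11 — timeout(3): n3:cand/b11/[-]
after 12 — recover(0): n0:foll/b5/[-]
after 13 — crash(2): n2:✗foll/b5/[-]
after 14 — deliver 0→1: ·
after 15 — propose(1,'s'): ·
after 16 — recover(2): n2:foll/b5/[-]
after 17 — deliver 1→2: ·
after 18 — deliver 1→2: ·
after 19 — timeout(1): n1:cand/b9/[-]

11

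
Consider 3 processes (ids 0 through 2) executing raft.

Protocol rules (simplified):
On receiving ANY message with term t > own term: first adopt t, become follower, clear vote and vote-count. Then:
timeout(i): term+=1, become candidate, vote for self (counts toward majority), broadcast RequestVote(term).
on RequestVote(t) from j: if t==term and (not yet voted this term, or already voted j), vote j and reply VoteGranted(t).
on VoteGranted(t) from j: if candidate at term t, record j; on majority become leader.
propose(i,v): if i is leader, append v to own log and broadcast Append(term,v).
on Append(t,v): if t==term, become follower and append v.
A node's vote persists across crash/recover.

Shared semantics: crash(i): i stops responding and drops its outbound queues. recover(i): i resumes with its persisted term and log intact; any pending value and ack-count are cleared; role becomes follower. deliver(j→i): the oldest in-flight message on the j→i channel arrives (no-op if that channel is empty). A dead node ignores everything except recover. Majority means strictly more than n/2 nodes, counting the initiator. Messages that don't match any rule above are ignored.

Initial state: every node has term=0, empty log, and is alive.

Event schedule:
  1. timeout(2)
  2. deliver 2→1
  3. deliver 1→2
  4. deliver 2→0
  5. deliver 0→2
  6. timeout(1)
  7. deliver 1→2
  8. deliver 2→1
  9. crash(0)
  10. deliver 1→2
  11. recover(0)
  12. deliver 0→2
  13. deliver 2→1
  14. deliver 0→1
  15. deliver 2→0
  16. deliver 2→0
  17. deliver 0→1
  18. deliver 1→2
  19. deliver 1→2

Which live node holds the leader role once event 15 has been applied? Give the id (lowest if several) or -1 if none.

e1 timeout(2): 2[cand,t=1,-]
e2 deliver 2→1: 1[foll,t=1,-]
e3 deliver 1→2: 2[lead,t=1,-]
e4 deliver 2→0: 0[foll,t=1,-]
e5 deliver 0→2: ·
e6 timeout(1): 1[cand,t=2,-]
e7 deliver 1→2: 2[foll,t=2,-]
e8 deliver 2→1: 1[lead,t=2,-]
e9 crash(0): 0[✗foll,t=1,-]
e10 deliver 1→2: ·
e11 recover(0): 0[foll,t=1,-]
e12 deliver 0→2: ·
e13 deliver 2→1: ·
e14 deliver 0→1: ·
e15 deliver 2→0: ·

1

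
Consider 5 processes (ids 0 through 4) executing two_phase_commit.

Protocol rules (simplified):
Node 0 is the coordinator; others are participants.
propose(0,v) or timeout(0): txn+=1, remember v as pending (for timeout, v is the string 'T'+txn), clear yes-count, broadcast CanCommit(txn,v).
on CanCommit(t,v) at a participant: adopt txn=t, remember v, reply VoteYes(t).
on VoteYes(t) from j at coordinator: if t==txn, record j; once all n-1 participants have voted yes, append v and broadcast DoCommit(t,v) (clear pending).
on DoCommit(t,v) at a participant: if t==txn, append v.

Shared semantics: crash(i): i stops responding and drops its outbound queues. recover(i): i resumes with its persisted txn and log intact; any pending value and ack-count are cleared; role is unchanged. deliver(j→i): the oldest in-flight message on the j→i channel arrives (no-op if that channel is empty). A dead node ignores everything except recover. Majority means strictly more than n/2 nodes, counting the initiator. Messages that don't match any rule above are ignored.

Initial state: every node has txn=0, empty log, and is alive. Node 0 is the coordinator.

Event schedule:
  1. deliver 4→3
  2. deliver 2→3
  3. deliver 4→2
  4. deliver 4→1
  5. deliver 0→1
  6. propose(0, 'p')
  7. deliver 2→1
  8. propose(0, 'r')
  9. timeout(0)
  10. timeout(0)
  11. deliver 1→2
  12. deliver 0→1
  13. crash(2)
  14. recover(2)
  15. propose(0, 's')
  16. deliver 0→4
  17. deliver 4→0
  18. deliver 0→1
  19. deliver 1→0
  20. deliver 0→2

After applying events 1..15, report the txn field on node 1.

e1 deliver 4→3: ·
e2 deliver 2→3: ·
e3 deliver 4→2: ·
e4 deliver 4→1: ·
e5 deliver 0→1: ·
e6 propose(0,'p'): 0[coor,t=1,-]
e7 deliver 2→1: ·
e8 propose(0,'r'): 0[coor,t=2,-]
e9 timeout(0): 0[coor,t=3,-]
e10 timeout(0): 0[coor,t=4,-]
e11 deliver 1→2: ·
e12 deliver 0→1: 1[part,t=1,-]
e13 crash(2): 2[✗part,t=0,-]
e14 recover(2): 2[part,t=0,-]
e15 propose(0,'s'): 0[coor,t=5,-]

1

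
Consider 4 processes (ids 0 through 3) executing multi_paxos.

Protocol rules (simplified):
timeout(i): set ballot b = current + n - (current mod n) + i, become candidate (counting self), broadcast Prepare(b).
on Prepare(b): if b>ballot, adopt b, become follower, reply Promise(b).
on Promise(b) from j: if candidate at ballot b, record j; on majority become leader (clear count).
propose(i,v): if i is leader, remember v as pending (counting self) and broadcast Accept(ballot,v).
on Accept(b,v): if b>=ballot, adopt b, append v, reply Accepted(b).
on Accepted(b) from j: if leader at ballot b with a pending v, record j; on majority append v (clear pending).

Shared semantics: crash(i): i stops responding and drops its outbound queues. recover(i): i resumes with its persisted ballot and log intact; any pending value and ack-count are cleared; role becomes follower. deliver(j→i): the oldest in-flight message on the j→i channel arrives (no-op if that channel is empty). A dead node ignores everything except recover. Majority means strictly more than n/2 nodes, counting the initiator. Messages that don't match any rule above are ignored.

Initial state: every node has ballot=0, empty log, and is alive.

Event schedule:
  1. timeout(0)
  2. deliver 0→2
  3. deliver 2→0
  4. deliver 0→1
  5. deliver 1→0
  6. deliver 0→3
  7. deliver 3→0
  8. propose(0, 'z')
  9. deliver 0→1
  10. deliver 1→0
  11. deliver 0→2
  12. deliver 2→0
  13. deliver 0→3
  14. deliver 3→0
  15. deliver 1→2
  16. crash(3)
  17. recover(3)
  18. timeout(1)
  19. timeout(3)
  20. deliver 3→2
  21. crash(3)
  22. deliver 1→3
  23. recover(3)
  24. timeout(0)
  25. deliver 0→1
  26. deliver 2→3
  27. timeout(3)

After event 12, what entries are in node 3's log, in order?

empty

1. timeout(0):  <0:cand b4 ->
2. deliver 0→2:  <2:foll b4 ->
3. deliver 2→0:  nop
4. deliver 0→1:  <1:foll b4 ->
5. deliver 1→0:  <0:lead b4 ->
6. deliver 0→3:  <3:foll b4 ->
7. deliver 3→0:  nop
8. propose(0,'z'):  nop
9. deliver 0→1:  <1:foll b4 z>
10. deliver 1→0:  nop
11. deliver 0→2:  <2:foll b4 z>
12. deliver 2→0:  <0:lead b4 z>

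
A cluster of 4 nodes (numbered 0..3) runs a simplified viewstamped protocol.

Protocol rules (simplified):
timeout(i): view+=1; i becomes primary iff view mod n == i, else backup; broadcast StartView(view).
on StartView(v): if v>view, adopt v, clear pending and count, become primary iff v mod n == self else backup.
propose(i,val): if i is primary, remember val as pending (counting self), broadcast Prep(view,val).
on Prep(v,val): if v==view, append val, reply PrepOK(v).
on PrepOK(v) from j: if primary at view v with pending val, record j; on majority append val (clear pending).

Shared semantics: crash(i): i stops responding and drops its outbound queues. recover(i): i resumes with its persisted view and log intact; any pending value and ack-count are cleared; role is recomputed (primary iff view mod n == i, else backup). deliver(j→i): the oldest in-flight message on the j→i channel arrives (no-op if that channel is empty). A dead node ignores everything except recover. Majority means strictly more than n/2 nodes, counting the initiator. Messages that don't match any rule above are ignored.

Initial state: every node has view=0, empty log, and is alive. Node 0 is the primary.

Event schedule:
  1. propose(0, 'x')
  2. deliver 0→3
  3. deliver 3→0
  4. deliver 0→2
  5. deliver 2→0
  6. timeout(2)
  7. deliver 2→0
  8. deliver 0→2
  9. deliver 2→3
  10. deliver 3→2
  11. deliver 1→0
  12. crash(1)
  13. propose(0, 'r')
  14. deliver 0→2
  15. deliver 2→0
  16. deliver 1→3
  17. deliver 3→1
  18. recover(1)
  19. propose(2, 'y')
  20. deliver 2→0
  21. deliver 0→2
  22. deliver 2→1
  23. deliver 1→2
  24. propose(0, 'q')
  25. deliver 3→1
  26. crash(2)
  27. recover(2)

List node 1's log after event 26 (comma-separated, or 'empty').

empty

step 1 propose(0,'x'): —
step 2 deliver 0→3: 3={back,v=0,log=x}
step 3 deliver 3→0: —
step 4 deliver 0→2: 2={back,v=0,log=x}
step 5 deliver 2→0: 0={prim,v=0,log=x}
step 6 timeout(2): 2={back,v=1,log=x}
step 7 deliver 2→0: 0={back,v=1,log=x}
step 8 deliver 0→2: —
step 9 deliver 2→3: 3={back,v=1,log=x}
step 10 deliver 3→2: —
step 11 deliver 1→0: —
step 12 crash(1): 1={✗back,v=0,log=-}
step 13 propose(0,'r'): —
step 14 deliver 0→2: —
step 15 deliver 2→0: —
step 16 deliver 1→3: —
step 17 deliver 3→1: —
step 18 recover(1): 1={back,v=0,log=-}
step 19 propose(2,'y'): —
step 20 deliver 2→0: —
step 21 deliver 0→2: —
step 22 deliver 2→1: 1={prim,v=1,log=-}
step 23 deliver 1→2: —
step 24 propose(0,'q'): —
step 25 deliver 3→1: —
step 26 crash(2): 2={✗back,v=1,log=x}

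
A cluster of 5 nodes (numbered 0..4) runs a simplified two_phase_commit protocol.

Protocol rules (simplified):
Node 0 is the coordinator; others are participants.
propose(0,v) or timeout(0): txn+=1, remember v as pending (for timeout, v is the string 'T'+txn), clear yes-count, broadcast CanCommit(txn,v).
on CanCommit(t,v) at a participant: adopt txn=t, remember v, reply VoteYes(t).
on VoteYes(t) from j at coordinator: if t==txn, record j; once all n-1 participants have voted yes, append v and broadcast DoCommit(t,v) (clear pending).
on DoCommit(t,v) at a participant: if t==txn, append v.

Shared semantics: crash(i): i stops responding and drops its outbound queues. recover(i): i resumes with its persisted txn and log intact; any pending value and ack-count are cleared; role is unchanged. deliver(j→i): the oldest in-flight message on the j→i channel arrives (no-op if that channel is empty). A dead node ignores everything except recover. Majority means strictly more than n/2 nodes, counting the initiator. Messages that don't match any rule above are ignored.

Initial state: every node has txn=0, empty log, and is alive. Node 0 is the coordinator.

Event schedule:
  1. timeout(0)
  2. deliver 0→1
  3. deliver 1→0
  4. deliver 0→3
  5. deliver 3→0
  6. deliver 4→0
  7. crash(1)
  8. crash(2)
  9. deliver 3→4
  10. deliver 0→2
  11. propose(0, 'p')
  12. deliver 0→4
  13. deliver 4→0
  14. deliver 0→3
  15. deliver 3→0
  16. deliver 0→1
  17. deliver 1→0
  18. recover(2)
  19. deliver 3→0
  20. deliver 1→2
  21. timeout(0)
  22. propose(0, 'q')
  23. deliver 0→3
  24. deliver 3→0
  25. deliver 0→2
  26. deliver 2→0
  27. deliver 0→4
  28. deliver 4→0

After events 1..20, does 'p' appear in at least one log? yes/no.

after 1 — timeout(0): n0:coor/t1/[-]
after 2 — deliver 0→1: n1:part/t1/[-]
after 3 — deliver 1→0: ·
after 4 — deliver 0→3: n3:part/t1/[-]
after 5 — deliver 3→0: ·
after 6 — deliver 4→0: ·
after 7 — crash(1): n1:✗part/t1/[-]
after 8 — crash(2): n2:✗part/t0/[-]
after 9 — deliver 3→4: ·
after 10 — deliver 0→2: ·
after 11 — propose(0,'p'): n0:coor/t2/[-]
after 12 — deliver 0→4: n4:part/t1/[-]
after 13 — deliver 4→0: ·
after 14 — deliver 0→3: n3:part/t2/[-]
after 15 — deliver 3→0: ·
after 16 — deliver 0→1: ·
after 17 — deliver 1→0: ·
after 18 — recover(2): n2:part/t0/[-]
after 19 — deliver 3→0: ·
after 20 — deliver 1→2: ·

no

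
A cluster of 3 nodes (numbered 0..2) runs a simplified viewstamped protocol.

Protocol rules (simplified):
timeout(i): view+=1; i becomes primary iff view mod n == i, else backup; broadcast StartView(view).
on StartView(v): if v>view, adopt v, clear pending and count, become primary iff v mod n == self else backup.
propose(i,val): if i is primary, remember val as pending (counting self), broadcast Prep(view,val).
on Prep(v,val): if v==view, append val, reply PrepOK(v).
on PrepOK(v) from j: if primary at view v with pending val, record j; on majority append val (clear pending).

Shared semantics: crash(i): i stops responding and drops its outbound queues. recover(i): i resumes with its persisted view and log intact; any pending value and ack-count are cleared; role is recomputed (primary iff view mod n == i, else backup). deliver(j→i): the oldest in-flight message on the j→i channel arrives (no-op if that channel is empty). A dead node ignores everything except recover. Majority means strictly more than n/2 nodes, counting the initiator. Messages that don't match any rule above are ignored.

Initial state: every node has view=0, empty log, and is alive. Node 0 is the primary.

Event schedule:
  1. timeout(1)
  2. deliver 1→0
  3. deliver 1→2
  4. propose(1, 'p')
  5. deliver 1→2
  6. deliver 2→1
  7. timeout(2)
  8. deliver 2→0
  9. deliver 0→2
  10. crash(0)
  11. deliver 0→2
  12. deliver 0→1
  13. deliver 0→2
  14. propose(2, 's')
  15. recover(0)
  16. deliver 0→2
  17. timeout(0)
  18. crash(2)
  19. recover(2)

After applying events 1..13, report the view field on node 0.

2

[1] timeout(1) → N1(prim v1 [-])
[2] deliver 1→0 → N0(back v1 [-])
[3] deliver 1→2 → N2(back v1 [-])
[4] propose(1,'p') → ∅
[5] deliver 1→2 → N2(back v1 [p])
[6] deliver 2→1 → N1(prim v1 [p])
[7] timeout(2) → N2(prim v2 [p])
[8] deliver 2→0 → N0(back v2 [-])
[9] deliver 0→2 → ∅
[10] crash(0) → N0(✗back v2 [-])
[11] deliver 0→2 → ∅
[12] deliver 0→1 → ∅
[13] deliver 0→2 → ∅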